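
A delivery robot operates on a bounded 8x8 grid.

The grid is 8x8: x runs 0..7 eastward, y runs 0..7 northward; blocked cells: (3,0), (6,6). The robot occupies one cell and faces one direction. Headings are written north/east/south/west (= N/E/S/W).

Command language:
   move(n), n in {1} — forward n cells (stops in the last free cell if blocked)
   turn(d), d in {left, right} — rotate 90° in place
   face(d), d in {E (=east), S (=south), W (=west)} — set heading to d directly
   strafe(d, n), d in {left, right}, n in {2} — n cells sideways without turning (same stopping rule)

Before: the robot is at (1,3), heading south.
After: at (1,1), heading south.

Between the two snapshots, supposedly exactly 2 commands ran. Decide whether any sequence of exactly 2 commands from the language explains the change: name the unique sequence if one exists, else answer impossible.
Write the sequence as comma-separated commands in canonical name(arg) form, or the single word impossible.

move(1), move(1)

key: still facing S at the end — nothing in the sequence rotates
begin: at (1,3), heading south
[1] after move(1): at (1,2), heading south
[2] after move(1): at (1,1), heading south
no other 2-command option fits: unique.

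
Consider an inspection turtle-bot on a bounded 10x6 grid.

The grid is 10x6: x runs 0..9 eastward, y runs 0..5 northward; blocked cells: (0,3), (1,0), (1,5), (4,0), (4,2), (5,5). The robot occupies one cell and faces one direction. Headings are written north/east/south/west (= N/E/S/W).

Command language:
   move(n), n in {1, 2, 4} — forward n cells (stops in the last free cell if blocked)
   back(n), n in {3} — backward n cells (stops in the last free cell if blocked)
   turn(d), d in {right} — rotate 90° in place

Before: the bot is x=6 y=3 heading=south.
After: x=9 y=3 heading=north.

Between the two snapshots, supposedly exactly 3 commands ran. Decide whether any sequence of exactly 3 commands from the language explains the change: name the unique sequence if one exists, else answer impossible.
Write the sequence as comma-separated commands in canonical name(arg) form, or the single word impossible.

turn(right), back(3), turn(right)

key: cell and facing (now N) both changed — the 3 commands mix motion and turning
from: x=6 y=3 heading=south
t=1 turn(right) ⇒ x=6 y=3 heading=west
t=2 back(3) ⇒ x=9 y=3 heading=west
t=3 turn(right) ⇒ x=9 y=3 heading=north
no rival 3-sequence matches.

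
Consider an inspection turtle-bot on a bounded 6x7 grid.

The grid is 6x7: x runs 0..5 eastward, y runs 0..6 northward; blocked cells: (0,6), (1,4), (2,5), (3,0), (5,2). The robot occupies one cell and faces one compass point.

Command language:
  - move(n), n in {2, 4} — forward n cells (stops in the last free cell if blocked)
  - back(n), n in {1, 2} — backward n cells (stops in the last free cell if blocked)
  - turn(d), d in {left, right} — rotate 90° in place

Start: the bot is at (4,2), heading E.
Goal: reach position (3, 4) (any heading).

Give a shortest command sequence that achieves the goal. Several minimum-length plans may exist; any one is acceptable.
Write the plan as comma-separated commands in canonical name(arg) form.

back(1), turn(left), move(2)

from: at (4,2), heading E
1. back(1) → at (3,2), heading E
2. turn(left) → at (3,2), heading N
3. move(2) → at (3,4), heading N
minimal: 3 command(s), checked below 3.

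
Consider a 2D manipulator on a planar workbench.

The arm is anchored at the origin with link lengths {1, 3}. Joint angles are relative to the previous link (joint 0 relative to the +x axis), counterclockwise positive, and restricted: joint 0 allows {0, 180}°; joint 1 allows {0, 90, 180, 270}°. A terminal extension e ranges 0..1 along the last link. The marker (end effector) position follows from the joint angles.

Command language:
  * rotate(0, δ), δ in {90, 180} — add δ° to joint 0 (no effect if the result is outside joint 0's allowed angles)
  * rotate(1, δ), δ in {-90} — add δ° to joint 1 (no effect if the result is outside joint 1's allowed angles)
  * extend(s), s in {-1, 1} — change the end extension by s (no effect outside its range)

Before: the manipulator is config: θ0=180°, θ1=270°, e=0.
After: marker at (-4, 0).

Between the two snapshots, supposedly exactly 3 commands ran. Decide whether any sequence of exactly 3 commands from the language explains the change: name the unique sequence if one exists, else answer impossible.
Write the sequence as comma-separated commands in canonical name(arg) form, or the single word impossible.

begin: config: θ0=180°, θ1=270°, e=0
step 1 (rotate(1, -90)): config: θ0=180°, θ1=180°, e=0
step 2 (rotate(1, -90)): config: θ0=180°, θ1=90°, e=0
step 3 (rotate(1, -90)): config: θ0=180°, θ1=0°, e=0
uniquely the one of 125 3-step routes that fits.

rotate(1, -90), rotate(1, -90), rotate(1, -90)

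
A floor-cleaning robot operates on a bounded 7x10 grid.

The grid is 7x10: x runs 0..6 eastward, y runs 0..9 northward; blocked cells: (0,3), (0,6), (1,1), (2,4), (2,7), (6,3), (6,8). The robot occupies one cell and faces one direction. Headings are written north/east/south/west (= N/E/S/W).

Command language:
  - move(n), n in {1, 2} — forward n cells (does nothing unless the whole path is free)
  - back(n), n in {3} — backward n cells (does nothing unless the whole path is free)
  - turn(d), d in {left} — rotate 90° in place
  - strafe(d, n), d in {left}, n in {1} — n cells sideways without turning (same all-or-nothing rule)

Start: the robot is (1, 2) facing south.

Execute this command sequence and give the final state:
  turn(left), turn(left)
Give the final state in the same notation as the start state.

start: (1, 2) facing south
step 1 (turn(left)): (1, 2) facing east
step 2 (turn(left)): (1, 2) facing north

(1, 2) facing north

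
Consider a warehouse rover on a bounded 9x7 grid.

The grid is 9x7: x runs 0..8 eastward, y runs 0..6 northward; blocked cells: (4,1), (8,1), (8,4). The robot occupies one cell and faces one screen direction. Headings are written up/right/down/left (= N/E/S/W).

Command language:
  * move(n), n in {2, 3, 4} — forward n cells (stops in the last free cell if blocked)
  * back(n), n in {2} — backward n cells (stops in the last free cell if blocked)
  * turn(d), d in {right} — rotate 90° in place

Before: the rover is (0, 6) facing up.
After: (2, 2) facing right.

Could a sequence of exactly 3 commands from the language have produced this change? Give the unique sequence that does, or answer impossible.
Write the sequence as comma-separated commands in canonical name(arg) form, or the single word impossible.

impossible

all 125 sequences checked — none match.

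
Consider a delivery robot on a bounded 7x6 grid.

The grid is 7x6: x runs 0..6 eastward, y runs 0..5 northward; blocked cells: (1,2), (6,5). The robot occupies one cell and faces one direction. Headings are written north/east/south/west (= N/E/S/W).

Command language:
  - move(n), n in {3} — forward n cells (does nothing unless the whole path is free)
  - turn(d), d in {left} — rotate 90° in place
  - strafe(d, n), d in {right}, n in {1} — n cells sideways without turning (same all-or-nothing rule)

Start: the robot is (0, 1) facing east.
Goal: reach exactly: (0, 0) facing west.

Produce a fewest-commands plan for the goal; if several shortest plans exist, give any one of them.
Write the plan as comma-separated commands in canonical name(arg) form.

strafe(right, 1), turn(left), turn(left)

from: (0, 1) facing east
1. strafe(right, 1) → (0, 0) facing east
2. turn(left) → (0, 0) facing north
3. turn(left) → (0, 0) facing west
minimal: 3 command(s), checked below 3.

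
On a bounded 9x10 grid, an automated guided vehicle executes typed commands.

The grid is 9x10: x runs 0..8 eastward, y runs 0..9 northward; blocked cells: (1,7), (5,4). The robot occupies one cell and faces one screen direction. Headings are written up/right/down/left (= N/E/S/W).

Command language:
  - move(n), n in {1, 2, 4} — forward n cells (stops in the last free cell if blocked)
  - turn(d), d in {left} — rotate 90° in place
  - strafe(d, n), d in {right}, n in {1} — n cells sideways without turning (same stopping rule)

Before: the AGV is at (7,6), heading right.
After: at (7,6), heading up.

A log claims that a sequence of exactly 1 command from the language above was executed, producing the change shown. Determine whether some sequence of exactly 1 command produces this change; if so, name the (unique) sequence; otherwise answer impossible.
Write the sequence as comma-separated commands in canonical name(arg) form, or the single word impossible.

turn(left)

key: (7,6) unchanged — the single command moves nothing
t0: at (7,6), heading right
t=1 turn(left) ⇒ at (7,6), heading up
no other 1-command option fits: unique.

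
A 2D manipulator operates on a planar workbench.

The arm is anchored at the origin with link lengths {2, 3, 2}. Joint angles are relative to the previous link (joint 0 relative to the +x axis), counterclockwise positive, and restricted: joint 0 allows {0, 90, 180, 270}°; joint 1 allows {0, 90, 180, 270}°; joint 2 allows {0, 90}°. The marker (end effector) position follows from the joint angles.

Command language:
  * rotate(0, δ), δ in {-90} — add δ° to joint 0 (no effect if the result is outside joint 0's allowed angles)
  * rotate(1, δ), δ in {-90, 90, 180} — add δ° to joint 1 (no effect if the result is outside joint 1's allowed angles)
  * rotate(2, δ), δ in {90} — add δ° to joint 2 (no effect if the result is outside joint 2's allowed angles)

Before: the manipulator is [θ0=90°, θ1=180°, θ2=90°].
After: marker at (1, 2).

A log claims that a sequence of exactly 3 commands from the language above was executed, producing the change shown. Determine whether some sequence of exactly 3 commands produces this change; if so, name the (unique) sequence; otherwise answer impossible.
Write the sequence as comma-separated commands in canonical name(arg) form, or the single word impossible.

rotate(0, -90), rotate(0, -90), rotate(0, -90)

initial: [θ0=90°, θ1=180°, θ2=90°]
t=1 rotate(0, -90) ⇒ [θ0=0°, θ1=180°, θ2=90°]
t=2 rotate(0, -90) ⇒ [θ0=270°, θ1=180°, θ2=90°]
t=3 rotate(0, -90) ⇒ [θ0=180°, θ1=180°, θ2=90°]
uniquely the one of 125 3-step routes that fits.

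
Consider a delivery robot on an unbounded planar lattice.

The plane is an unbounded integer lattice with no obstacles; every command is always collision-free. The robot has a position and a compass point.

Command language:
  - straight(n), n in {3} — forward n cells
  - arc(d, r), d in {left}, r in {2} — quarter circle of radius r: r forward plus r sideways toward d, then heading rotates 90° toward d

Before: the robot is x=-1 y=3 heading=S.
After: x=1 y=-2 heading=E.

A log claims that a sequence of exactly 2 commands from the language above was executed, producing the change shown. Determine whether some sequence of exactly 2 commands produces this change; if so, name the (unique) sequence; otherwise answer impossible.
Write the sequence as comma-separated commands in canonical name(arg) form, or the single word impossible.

straight(3), arc(left, 2)

key: cell and facing (now E) both changed — the 2 commands mix motion and turning
t0: x=-1 y=3 heading=S
step 1 (straight(3)): x=-1 y=0 heading=S
step 2 (arc(left, 2)): x=1 y=-2 heading=E
uniquely the one of 4 2-step routes that fits.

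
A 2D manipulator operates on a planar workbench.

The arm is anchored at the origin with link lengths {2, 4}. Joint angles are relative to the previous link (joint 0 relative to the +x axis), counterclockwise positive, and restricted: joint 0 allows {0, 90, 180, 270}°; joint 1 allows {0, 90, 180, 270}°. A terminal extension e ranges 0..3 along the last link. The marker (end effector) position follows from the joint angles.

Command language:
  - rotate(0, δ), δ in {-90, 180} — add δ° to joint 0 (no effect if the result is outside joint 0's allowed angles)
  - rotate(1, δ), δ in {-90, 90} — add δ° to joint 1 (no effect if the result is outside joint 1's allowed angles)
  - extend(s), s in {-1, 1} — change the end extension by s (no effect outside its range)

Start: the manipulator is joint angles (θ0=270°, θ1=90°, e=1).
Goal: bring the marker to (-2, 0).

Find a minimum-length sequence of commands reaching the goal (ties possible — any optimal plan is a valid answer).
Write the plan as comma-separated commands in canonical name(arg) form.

rotate(0, 180), extend(-1), rotate(0, -90), rotate(1, 90)

from: joint angles (θ0=270°, θ1=90°, e=1)
1. rotate(0, 180) → joint angles (θ0=90°, θ1=90°, e=1)
2. extend(-1) → joint angles (θ0=90°, θ1=90°, e=0)
3. rotate(0, -90) → joint angles (θ0=0°, θ1=90°, e=0)
4. rotate(1, 90) → joint angles (θ0=0°, θ1=180°, e=0)
nothing shorter than 4 reaches the goal.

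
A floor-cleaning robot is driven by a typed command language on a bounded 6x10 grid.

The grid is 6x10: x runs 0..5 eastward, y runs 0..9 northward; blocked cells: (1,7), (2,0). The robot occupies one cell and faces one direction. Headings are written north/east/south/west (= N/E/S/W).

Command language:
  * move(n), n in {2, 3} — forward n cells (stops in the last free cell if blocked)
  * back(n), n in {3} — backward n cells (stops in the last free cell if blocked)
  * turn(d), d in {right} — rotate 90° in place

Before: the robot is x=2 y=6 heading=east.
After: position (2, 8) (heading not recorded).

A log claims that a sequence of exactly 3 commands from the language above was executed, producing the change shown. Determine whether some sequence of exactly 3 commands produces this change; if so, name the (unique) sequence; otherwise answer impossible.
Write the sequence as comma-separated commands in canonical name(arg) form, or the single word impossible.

all 64 sequences checked — none match.

impossible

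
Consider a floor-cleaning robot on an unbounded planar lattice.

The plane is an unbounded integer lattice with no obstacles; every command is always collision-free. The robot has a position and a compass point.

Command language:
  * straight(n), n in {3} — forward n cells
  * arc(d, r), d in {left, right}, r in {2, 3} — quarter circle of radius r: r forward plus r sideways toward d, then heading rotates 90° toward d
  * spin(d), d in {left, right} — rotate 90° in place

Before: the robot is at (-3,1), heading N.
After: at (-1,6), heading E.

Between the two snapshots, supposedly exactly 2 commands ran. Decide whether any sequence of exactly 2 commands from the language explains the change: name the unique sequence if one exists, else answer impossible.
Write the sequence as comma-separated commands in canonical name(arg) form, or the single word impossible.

key: running arc(right, 2) before straight(3) would end elsewhere — order is forced
from: at (-3,1), heading N
step 1 (straight(3)): at (-3,4), heading N
step 2 (arc(right, 2)): at (-1,6), heading E
no rival 2-sequence matches.

straight(3), arc(right, 2)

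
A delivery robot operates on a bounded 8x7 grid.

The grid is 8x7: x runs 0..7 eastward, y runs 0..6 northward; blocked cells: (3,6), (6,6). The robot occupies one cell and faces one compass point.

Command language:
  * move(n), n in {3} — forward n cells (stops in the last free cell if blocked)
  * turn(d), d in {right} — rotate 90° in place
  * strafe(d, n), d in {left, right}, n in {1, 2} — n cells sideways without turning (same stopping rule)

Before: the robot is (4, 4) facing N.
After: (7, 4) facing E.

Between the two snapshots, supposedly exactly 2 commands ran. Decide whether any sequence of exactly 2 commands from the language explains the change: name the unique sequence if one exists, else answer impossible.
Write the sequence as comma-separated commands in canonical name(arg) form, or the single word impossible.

turn(right), move(3)

key: running move(3) before turn(right) would end elsewhere — order is forced
t0: (4, 4) facing N
1. turn(right) → (4, 4) facing E
2. move(3) → (7, 4) facing E
all 36 alternatives checked — unique.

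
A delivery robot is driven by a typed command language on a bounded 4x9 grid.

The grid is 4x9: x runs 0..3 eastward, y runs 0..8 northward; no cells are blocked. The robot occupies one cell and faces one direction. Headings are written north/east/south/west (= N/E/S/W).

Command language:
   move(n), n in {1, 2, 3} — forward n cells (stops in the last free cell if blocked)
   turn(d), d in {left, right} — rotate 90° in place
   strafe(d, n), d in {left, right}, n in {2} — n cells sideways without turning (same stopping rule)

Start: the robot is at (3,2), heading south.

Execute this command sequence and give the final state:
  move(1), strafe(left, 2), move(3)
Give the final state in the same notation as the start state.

from: at (3,2), heading south
[1] after move(1): at (3,1), heading south
[2] after strafe(left, 2): at (3,1), heading south
[3] after move(3): at (3,0), heading south

at (3,0), heading south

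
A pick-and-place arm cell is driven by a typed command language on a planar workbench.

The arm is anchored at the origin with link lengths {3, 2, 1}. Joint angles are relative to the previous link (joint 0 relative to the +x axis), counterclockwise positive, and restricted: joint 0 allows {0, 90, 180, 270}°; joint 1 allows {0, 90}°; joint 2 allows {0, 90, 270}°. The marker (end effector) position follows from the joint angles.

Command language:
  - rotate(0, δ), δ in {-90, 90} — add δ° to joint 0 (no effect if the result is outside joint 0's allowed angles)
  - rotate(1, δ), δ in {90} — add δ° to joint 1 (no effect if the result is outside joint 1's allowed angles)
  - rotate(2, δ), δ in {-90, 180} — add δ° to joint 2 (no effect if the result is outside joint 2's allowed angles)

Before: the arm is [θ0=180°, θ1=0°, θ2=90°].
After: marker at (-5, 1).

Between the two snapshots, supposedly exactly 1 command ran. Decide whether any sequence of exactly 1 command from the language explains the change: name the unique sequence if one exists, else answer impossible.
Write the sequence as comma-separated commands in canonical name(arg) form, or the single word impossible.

rotate(2, 180)

initial: [θ0=180°, θ1=0°, θ2=90°]
1. rotate(2, 180) → [θ0=180°, θ1=0°, θ2=270°]
no other 1-command option fits: unique.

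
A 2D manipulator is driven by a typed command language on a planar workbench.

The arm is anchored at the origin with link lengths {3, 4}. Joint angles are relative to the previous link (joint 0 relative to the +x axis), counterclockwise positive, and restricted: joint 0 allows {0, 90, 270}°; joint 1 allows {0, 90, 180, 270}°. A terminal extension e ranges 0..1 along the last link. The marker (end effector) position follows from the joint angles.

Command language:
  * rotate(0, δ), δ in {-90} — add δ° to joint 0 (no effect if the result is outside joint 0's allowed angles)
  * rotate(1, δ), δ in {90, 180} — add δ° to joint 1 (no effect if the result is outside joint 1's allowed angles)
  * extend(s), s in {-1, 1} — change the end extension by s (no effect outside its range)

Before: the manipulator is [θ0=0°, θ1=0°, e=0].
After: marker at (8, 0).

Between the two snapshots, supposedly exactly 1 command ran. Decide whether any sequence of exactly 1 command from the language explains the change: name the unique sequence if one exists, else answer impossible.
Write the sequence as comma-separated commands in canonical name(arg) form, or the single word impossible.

initial: [θ0=0°, θ1=0°, e=0]
[1] after extend(1): [θ0=0°, θ1=0°, e=1]
no other 1-command option fits: unique.

extend(1)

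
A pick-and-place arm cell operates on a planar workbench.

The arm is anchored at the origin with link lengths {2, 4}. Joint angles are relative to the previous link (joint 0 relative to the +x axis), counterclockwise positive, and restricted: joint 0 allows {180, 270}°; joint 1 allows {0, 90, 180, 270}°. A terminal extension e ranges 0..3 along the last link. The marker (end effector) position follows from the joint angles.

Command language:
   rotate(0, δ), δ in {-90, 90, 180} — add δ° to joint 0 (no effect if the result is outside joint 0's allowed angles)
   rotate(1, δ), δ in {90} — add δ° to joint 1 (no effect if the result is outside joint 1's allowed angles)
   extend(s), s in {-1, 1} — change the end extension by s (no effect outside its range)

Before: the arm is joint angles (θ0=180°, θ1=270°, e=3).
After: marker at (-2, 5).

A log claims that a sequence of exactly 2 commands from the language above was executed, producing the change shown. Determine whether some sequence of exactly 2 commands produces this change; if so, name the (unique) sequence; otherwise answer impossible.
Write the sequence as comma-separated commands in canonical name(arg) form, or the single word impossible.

start: joint angles (θ0=180°, θ1=270°, e=3)
[1] after extend(-1): joint angles (θ0=180°, θ1=270°, e=2)
[2] after extend(-1): joint angles (θ0=180°, θ1=270°, e=1)
no rival 2-sequence matches.

extend(-1), extend(-1)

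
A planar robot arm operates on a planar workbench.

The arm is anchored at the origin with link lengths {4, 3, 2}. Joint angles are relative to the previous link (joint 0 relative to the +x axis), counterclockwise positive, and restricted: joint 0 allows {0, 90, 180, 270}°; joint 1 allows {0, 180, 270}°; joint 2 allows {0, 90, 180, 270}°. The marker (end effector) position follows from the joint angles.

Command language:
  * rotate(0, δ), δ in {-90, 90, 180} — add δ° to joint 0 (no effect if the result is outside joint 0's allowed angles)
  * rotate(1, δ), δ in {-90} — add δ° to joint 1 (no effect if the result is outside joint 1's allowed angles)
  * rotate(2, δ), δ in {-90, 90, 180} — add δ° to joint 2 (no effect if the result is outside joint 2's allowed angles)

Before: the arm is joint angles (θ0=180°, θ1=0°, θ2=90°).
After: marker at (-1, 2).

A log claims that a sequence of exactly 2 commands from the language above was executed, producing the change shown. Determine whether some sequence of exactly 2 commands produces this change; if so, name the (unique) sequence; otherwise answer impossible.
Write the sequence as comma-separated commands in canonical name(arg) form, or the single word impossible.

start: joint angles (θ0=180°, θ1=0°, θ2=90°)
1. rotate(1, -90) → joint angles (θ0=180°, θ1=270°, θ2=90°)
2. rotate(1, -90) → joint angles (θ0=180°, θ1=180°, θ2=90°)
uniquely the one of 49 2-step routes that fits.

rotate(1, -90), rotate(1, -90)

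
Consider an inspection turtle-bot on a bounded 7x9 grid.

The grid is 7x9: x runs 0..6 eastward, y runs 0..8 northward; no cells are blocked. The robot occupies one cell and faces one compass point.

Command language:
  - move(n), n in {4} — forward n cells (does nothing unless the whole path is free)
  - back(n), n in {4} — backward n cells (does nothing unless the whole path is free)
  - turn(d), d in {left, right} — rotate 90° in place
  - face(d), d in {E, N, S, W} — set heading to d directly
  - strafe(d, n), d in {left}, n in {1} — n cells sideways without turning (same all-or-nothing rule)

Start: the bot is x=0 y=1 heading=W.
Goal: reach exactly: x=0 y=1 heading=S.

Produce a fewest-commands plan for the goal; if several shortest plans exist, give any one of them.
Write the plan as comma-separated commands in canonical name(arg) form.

face(S)

start: x=0 y=1 heading=W
1. face(S) → x=0 y=1 heading=S
nothing shorter than 1 reaches the goal.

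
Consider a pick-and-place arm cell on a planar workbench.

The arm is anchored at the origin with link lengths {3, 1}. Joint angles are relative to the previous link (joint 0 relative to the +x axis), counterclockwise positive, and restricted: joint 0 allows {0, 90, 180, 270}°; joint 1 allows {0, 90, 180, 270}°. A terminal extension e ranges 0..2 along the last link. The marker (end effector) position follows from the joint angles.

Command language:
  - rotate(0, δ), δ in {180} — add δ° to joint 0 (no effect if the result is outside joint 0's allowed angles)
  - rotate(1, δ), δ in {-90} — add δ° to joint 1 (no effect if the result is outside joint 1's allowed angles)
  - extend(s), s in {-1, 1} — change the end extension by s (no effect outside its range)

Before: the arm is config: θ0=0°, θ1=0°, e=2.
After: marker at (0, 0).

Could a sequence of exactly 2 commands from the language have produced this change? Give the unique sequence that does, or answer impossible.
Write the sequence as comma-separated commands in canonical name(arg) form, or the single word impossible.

rotate(1, -90), rotate(1, -90)

t0: config: θ0=0°, θ1=0°, e=2
[1] after rotate(1, -90): config: θ0=0°, θ1=270°, e=2
[2] after rotate(1, -90): config: θ0=0°, θ1=180°, e=2
uniquely the one of 16 2-step routes that fits.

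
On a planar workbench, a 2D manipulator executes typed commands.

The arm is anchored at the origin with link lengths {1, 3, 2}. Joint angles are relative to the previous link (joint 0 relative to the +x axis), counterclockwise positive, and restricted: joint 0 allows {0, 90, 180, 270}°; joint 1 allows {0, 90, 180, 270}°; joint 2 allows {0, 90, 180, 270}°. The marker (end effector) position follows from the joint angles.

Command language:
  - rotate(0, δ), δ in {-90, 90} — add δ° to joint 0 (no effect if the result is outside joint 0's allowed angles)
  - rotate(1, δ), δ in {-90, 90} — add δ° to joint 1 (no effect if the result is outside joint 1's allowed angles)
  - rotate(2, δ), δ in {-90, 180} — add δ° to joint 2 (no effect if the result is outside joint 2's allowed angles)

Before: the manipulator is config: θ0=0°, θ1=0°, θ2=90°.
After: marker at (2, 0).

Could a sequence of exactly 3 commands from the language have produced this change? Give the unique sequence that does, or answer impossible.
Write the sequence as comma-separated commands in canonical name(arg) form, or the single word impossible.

start: config: θ0=0°, θ1=0°, θ2=90°
step 1 (rotate(2, -90)): config: θ0=0°, θ1=0°, θ2=0°
step 2 (rotate(2, -90)): config: θ0=0°, θ1=0°, θ2=270°
step 3 (rotate(2, -90)): config: θ0=0°, θ1=0°, θ2=180°
no other 3-command option fits: unique.

rotate(2, -90), rotate(2, -90), rotate(2, -90)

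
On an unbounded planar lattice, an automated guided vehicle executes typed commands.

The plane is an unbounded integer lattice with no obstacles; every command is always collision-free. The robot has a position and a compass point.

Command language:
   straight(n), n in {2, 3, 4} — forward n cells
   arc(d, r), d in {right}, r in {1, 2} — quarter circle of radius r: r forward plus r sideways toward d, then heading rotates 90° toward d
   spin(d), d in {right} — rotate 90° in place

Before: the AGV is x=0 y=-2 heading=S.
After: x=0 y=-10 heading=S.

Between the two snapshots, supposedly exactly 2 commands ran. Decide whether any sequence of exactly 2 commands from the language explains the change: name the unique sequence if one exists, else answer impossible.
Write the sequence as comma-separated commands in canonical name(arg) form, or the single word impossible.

straight(4), straight(4)

key: heading stays S — no command in the sequence turns
from: x=0 y=-2 heading=S
1. straight(4) → x=0 y=-6 heading=S
2. straight(4) → x=0 y=-10 heading=S
uniquely the one of 36 2-step routes that fits.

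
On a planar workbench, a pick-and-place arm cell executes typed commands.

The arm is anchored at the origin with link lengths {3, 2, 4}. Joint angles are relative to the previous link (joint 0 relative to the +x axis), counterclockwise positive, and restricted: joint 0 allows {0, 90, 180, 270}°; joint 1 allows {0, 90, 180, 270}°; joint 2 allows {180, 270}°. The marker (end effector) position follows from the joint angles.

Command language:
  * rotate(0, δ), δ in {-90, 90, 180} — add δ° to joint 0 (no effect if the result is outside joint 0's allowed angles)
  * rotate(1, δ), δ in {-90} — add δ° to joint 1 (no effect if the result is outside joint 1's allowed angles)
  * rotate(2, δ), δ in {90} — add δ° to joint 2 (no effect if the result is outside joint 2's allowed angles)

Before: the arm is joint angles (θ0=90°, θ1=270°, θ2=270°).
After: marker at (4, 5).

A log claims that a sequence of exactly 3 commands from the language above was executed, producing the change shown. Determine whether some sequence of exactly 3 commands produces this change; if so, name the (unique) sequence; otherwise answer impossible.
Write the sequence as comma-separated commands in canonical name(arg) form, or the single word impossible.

rotate(1, -90), rotate(1, -90), rotate(1, -90)

start: joint angles (θ0=90°, θ1=270°, θ2=270°)
t=1 rotate(1, -90) ⇒ joint angles (θ0=90°, θ1=180°, θ2=270°)
t=2 rotate(1, -90) ⇒ joint angles (θ0=90°, θ1=90°, θ2=270°)
t=3 rotate(1, -90) ⇒ joint angles (θ0=90°, θ1=0°, θ2=270°)
uniquely the one of 125 3-step routes that fits.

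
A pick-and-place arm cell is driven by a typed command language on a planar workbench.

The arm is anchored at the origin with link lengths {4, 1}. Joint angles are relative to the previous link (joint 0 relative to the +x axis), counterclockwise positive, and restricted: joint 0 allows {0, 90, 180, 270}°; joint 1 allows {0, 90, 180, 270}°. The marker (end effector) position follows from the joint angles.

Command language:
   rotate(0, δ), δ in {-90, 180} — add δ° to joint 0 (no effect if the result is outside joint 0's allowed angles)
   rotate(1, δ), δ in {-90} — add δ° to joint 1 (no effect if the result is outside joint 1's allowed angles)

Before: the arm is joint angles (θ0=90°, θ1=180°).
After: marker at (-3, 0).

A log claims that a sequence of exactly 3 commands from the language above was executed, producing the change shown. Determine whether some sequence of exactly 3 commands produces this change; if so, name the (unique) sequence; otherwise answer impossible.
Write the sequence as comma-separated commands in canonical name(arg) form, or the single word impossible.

rotate(0, -90), rotate(0, -90), rotate(0, -90)

begin: joint angles (θ0=90°, θ1=180°)
t=1 rotate(0, -90) ⇒ joint angles (θ0=0°, θ1=180°)
t=2 rotate(0, -90) ⇒ joint angles (θ0=270°, θ1=180°)
t=3 rotate(0, -90) ⇒ joint angles (θ0=180°, θ1=180°)
all 27 alternatives checked — unique.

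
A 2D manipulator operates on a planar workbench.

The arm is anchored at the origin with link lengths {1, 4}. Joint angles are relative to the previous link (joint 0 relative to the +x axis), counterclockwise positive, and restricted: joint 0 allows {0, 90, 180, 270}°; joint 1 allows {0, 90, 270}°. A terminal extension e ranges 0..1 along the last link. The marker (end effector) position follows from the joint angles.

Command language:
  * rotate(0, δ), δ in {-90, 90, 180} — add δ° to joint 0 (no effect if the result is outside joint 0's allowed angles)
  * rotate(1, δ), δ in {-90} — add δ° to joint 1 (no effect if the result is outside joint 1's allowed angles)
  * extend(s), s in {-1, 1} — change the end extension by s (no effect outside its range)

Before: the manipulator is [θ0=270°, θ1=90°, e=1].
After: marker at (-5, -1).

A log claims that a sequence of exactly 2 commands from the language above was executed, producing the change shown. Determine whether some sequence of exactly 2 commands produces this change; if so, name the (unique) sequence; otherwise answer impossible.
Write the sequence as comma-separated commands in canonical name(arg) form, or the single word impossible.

rotate(1, -90), rotate(1, -90)

start: [θ0=270°, θ1=90°, e=1]
[1] after rotate(1, -90): [θ0=270°, θ1=0°, e=1]
[2] after rotate(1, -90): [θ0=270°, θ1=270°, e=1]
all 36 alternatives checked — unique.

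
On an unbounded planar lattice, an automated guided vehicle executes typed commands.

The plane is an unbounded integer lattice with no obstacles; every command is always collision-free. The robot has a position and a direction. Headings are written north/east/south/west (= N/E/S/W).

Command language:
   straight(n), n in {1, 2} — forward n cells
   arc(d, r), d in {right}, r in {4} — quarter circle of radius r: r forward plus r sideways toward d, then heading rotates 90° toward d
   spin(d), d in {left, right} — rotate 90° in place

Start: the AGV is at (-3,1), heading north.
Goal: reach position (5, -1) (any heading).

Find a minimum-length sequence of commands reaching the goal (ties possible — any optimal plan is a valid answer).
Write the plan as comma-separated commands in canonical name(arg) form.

arc(right, 4), arc(right, 4), straight(2)

initial: at (-3,1), heading north
step 1 (arc(right, 4)): at (1,5), heading east
step 2 (arc(right, 4)): at (5,1), heading south
step 3 (straight(2)): at (5,-1), heading south
minimal: 3 command(s), checked below 3.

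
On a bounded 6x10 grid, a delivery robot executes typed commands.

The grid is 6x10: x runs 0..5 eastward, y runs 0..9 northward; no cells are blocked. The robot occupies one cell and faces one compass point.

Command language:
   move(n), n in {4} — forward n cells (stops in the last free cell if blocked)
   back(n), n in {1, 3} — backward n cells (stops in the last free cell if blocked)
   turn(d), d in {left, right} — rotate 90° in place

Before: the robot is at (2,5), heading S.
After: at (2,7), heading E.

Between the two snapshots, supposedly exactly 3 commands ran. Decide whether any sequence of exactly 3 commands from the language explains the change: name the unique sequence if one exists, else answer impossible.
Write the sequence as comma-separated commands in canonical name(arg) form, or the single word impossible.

back(1), back(1), turn(left)

key: cell and facing (now E) both changed — the 3 commands mix motion and turning
t0: at (2,5), heading S
t=1 back(1) ⇒ at (2,6), heading S
t=2 back(1) ⇒ at (2,7), heading S
t=3 turn(left) ⇒ at (2,7), heading E
uniquely the one of 125 3-step routes that fits.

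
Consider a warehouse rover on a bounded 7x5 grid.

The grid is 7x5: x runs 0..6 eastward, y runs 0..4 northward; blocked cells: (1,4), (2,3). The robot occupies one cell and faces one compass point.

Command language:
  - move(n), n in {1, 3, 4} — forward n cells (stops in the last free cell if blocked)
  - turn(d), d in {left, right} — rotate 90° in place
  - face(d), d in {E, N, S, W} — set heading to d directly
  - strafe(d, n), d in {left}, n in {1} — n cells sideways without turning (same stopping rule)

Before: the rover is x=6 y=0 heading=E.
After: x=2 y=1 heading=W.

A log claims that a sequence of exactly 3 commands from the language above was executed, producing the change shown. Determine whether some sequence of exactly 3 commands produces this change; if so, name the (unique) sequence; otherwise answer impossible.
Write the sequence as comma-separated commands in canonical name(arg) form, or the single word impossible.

key: position moved to (2,1) AND the heading swung to W — translation plus rotation needed
initial: x=6 y=0 heading=E
t=1 strafe(left, 1) ⇒ x=6 y=1 heading=E
t=2 face(W) ⇒ x=6 y=1 heading=W
t=3 move(4) ⇒ x=2 y=1 heading=W
no rival 3-sequence matches.

strafe(left, 1), face(W), move(4)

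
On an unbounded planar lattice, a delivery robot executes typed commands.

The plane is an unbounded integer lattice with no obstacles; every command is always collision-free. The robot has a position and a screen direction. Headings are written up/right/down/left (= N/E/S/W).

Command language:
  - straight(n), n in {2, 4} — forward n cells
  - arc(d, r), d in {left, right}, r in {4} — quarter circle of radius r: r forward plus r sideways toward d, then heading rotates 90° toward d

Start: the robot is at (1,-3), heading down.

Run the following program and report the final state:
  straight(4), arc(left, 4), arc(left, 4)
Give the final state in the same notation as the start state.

initial: at (1,-3), heading down
[1] after straight(4): at (1,-7), heading down
[2] after arc(left, 4): at (5,-11), heading right
[3] after arc(left, 4): at (9,-7), heading up

at (9,-7), heading up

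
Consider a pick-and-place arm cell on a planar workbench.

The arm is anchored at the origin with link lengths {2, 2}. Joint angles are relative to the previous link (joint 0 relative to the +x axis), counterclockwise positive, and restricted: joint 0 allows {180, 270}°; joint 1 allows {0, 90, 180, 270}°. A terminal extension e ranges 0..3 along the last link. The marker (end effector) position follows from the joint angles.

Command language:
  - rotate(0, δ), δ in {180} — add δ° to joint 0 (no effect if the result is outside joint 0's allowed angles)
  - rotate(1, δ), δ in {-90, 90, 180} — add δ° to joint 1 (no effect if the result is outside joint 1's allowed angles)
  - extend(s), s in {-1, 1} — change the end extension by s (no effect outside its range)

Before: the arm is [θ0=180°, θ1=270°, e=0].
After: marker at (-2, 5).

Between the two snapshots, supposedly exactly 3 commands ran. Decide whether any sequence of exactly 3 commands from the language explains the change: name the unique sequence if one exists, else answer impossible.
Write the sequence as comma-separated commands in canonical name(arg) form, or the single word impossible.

start: [θ0=180°, θ1=270°, e=0]
step 1 (extend(1)): [θ0=180°, θ1=270°, e=1]
step 2 (extend(1)): [θ0=180°, θ1=270°, e=2]
step 3 (extend(1)): [θ0=180°, θ1=270°, e=3]
no rival 3-sequence matches.

extend(1), extend(1), extend(1)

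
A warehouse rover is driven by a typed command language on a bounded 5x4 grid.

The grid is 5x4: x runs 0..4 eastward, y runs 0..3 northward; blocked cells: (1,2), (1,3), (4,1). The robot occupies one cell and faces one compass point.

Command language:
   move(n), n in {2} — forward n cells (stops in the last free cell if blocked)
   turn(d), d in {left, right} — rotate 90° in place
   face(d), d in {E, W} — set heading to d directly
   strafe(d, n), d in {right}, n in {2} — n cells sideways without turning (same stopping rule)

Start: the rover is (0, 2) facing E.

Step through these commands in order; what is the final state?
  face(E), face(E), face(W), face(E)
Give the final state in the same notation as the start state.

(0, 2) facing E

from: (0, 2) facing E
[1] after face(E): (0, 2) facing E
[2] after face(E): (0, 2) facing E
[3] after face(W): (0, 2) facing W
[4] after face(E): (0, 2) facing E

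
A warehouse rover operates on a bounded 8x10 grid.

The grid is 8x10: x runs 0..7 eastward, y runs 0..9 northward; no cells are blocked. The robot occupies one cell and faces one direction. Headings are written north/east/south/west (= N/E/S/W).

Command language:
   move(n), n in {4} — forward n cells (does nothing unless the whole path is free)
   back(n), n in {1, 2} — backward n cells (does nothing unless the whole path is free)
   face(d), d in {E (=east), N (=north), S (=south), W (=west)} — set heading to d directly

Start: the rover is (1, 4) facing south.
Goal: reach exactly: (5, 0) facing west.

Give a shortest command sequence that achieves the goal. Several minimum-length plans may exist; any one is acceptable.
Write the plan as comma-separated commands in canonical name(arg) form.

move(4), face(W), back(2), back(2)

initial: (1, 4) facing south
[1] after move(4): (1, 0) facing south
[2] after face(W): (1, 0) facing west
[3] after back(2): (3, 0) facing west
[4] after back(2): (5, 0) facing west
minimal: 4 command(s), checked below 4.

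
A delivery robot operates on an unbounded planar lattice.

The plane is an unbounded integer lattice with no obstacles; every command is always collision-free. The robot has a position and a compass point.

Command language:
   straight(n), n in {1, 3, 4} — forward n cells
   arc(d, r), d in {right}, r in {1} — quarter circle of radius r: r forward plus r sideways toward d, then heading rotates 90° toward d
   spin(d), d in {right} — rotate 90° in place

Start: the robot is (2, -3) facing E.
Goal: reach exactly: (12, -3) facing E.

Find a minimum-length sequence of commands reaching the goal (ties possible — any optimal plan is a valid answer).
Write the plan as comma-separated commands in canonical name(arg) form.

start: (2, -3) facing E
1. straight(4) → (6, -3) facing E
2. straight(3) → (9, -3) facing E
3. straight(3) → (12, -3) facing E
shorter routes all fall short; 3 is best.

straight(4), straight(3), straight(3)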